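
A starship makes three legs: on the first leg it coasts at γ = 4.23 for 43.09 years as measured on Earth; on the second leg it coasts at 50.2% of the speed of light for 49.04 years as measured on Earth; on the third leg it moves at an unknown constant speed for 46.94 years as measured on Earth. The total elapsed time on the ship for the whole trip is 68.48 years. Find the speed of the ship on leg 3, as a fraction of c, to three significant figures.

β = 0.941

Leg 1: γ = 4.23; τ_1 = 43.09/4.230 = 10.19 years.
Leg 2: β = 0.502; γ = 1/√(1 − 0.502²) = 1/√0.7480 = 1.156; τ_2 = 49.04/1.156 = 42.41 years.
Leg 3: speed unknown; τ_3 = 46.94/γ_3.
Total proper time: 10.19 + 42.41 + τ_3 = 68.48, so τ_3 = 68.48 − 52.60 = 15.88 years.
γ_3 = 46.94/15.88 = 2.956; β = √(1 − 1/γ²) = √0.8855.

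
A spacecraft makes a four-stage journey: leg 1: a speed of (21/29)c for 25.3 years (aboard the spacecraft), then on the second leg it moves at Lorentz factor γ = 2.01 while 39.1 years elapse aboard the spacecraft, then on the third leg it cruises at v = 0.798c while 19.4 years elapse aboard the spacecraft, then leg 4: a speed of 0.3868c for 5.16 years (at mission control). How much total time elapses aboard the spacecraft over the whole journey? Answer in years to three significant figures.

Leg 1: 25.3 years is already measured aboard the spacecraft.
Leg 2: 39.1 years is already measured aboard the spacecraft.
Leg 3: 19.4 years is already measured aboard the spacecraft.
Leg 4: γ = 1/√(1 − 0.3868²) = 1/√0.8504 = 1.084; τ_4 = 5.16/1.084 = 4.758 years.
Total: 25.30 + 39.10 + 19.40 + 4.758 years.

τ = 88.6 years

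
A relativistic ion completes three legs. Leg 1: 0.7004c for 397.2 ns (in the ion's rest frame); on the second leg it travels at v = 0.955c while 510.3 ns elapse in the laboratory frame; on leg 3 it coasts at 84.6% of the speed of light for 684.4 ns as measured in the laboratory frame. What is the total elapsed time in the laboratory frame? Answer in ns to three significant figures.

Leg 1: γ = 1/√(1 − 0.7004²) = 1/√0.5094 = 1.401; Δt_1 = 1.401 × 397.2 = 556.5 ns.
Leg 2: 510.3 ns is already measured in the laboratory frame.
Leg 3: 684.4 ns is already measured in the laboratory frame.
Total: 556.5 + 510.3 + 684.4 ns.

Δt = 1750 ns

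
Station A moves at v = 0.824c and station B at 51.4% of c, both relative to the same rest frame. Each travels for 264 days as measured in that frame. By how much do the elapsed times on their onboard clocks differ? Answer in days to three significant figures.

A: γ = 1/√(1 − 0.824²) = 1/√0.3210 = 1.765; τ_A = 264/1.765 = 149.6 days.
B: β = 0.514; γ = 1/√(1 − 0.514²) = 1/√0.7358 = 1.166; τ_B = 264/1.166 = 226.5 days.

|τ_A − τ_B| = 76.9 days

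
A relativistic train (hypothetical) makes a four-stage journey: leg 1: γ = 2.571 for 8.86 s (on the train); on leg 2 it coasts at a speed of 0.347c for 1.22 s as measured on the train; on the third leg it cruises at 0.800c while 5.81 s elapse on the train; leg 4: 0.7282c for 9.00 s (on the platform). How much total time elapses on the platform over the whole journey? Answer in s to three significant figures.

Δt = 42.8 s

Leg 1: γ = 2.571; Δt_1 = 2.571 × 8.86 = 22.78 s.
Leg 2: γ = 1/√(1 − 0.347²) = 1/√0.8796 = 1.066; Δt_2 = 1.066 × 1.22 = 1.301 s.
Leg 3: γ = 1/√(1 − 0.800²) = 5/3 ≈ 1.667; Δt_3 = 1.667 × 5.81 = 9.683 s.
Leg 4: 9.00 s is already measured on the platform.
Total: 22.78 + 1.301 + 9.683 + 9.000 s.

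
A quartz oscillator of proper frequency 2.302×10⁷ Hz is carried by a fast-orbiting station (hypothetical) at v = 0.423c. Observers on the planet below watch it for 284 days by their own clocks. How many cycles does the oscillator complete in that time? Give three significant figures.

γ = 1/√(1 − 0.423²) = 1/√0.8211 = 1.104
During 284 days of lab time, the oscillator's proper time advances by τ = Δt/γ = 284/1.104 = 257.3 days = 2.223×10⁷ s.
N = f × τ = 2.302×10⁷ × 2.223×10⁷ = 5.118×10¹⁴.

N = 5.12×10¹⁴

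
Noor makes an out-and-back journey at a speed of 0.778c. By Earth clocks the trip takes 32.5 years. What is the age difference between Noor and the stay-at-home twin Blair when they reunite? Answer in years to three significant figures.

Δt − τ = 12.1 years

γ = 1/√(1 − 0.778²) = 1/√0.3947 = 1.592
Noor's elapsed proper time: τ = 32.5/1.592 = 20.42 years.
Age gap = Δt − τ = 32.5 − 20.42 years.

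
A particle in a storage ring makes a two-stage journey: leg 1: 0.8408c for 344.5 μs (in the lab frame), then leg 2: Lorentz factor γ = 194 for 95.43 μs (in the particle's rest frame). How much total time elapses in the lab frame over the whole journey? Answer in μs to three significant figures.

Δt = 1.89×10⁴ μs

Leg 1: 344.5 μs is already measured in the lab frame.
Leg 2: γ = 194; Δt_2 = 194.0 × 95.43 = 1.851×10⁴ μs.
Total: 344.5 + 1.851×10⁴ μs.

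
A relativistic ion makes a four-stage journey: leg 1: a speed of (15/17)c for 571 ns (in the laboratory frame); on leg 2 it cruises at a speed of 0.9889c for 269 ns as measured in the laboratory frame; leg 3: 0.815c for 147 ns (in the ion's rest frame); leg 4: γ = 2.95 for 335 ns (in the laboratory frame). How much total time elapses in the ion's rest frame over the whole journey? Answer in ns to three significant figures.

τ = 569 ns

Leg 1: γ = 1/√(1 − (15/17)²) = 17/8 = 2.125; τ_1 = 571/2.125 = 268.7 ns.
Leg 2: γ = 1/√(1 − 0.9889²) = 1/√0.02208 = 6.730; τ_2 = 269/6.730 = 39.97 ns.
Leg 3: 147 ns is already measured in the ion's rest frame.
Leg 4: γ = 2.95; τ_4 = 335/2.950 = 113.6 ns.
Total: 268.7 + 39.97 + 147.0 + 113.6 ns.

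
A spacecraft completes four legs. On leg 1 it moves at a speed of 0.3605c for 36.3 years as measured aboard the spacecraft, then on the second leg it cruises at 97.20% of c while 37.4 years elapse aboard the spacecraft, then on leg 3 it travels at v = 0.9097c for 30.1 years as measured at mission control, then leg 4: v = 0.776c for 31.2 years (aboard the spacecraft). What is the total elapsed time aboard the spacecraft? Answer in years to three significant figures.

Leg 1: 36.3 years is already measured aboard the spacecraft.
Leg 2: 37.4 years is already measured aboard the spacecraft.
Leg 3: γ = 1/√(1 − 0.9097²) = 1/√0.1724 = 2.408; τ_3 = 30.1/2.408 = 12.50 years.
Leg 4: 31.2 years is already measured aboard the spacecraft.
Total: 36.30 + 37.40 + 12.50 + 31.20 years.

τ = 117 years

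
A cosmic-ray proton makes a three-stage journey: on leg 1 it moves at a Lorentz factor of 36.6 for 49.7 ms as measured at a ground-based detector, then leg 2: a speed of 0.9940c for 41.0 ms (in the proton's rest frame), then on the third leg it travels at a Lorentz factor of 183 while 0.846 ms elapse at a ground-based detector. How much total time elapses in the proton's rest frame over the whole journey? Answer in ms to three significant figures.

τ = 42.4 ms

Leg 1: γ = 36.6; τ_1 = 49.7/36.60 = 1.358 ms.
Leg 2: 41.0 ms is already measured in the proton's rest frame.
Leg 3: γ = 183; τ_3 = 0.846/183.0 = 0.004623 ms.
Total: 1.358 + 41.00 + 0.004623 ms.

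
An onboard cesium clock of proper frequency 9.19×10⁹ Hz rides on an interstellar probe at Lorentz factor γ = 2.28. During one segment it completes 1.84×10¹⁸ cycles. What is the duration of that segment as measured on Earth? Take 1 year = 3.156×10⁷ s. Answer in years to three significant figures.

Δt = 14.5 years

γ = 2.28
Proper time for N cycles: τ = N/f = 1.84×10¹⁸/(9.19×10⁹) = 2.002×10⁸ s = 6.344 years.
Lab-frame duration Δt = γτ = 2.280 × 6.344 = 14.46 years.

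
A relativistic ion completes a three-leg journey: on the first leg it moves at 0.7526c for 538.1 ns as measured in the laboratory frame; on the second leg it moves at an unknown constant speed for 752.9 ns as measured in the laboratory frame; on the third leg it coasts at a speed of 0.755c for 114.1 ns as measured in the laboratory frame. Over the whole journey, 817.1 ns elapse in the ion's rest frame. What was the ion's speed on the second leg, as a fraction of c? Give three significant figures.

β = 0.857

Leg 1: γ = 1/√(1 − 0.7526²) = 1/√0.4336 = 1.519; τ_1 = 538.1/1.519 = 354.3 ns.
Leg 2: speed unknown; τ_2 = 752.9/γ_2.
Leg 3: γ = 1/√(1 − 0.755²) = 1/√0.4300 = 1.525; τ_3 = 114.1/1.525 = 74.82 ns.
Total proper time: 354.3 + τ_2 + 74.82 = 817.1, so τ_2 = 817.1 − 429.1 = 388.0 ns.
γ_2 = 752.9/388.0 = 1.941; β = √(1 − 1/γ²) = √0.7345.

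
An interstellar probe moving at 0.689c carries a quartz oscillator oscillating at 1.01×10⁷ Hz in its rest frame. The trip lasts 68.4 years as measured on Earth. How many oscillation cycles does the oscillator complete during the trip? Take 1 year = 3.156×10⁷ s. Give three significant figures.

N = 1.58×10¹⁶

γ = 1/√(1 − 0.689²) = 1/√0.5253 = 1.380
The oscillator's own cycle count is N = f × τ where τ is the proper time aboard the probe. τ = Δt/γ = 68.4/1.380 = 49.57 years = 1.565×10⁹ s.
N = 1.01×10⁷ × 1.565×10⁹ = 1.580×10¹⁶.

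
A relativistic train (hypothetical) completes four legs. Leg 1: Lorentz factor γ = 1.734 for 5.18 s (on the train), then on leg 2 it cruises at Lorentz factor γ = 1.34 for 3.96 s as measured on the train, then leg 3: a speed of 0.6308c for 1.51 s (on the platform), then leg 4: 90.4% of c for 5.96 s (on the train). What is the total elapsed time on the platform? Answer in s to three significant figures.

Leg 1: γ = 1.734; Δt_1 = 1.734 × 5.18 = 8.982 s.
Leg 2: γ = 1.34; Δt_2 = 1.340 × 3.96 = 5.306 s.
Leg 3: 1.51 s is already measured on the platform.
Leg 4: β = 0.904; γ = 1/√(1 − 0.904²) = 1/√0.1828 = 2.339; Δt_4 = 2.339 × 5.96 = 13.94 s.
Total: 8.982 + 5.306 + 1.510 + 13.94 s.

Δt = 29.7 s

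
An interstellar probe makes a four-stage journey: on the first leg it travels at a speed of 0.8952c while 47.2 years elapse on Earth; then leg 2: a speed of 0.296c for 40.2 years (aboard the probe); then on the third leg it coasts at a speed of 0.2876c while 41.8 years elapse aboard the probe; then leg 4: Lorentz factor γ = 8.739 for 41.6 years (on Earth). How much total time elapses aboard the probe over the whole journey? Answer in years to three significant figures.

τ = 108 years

Leg 1: γ = 1/√(1 − 0.8952²) = 1/√0.1986 = 2.244; τ_1 = 47.2/2.244 = 21.04 years.
Leg 2: 40.2 years is already measured aboard the probe.
Leg 3: 41.8 years is already measured aboard the probe.
Leg 4: γ = 8.739; τ_4 = 41.6/8.739 = 4.760 years.
Total: 21.04 + 40.20 + 41.80 + 4.760 years.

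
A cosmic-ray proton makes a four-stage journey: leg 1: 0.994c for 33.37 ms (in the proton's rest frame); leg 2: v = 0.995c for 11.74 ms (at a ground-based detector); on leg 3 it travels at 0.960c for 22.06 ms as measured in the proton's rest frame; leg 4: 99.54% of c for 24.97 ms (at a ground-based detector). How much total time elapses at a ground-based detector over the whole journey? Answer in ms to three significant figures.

Δt = 421 ms

Leg 1: γ = 1/√(1 − 0.994²) = 1/√0.01196 = 9.142; Δt_1 = 9.142 × 33.37 = 305.1 ms.
Leg 2: 11.74 ms is already measured at a ground-based detector.
Leg 3: γ = 1/√(1 − 0.960²) = 25/7 ≈ 3.571; Δt_3 = 3.571 × 22.06 = 78.79 ms.
Leg 4: 24.97 ms is already measured at a ground-based detector.
Total: 305.1 + 11.74 + 78.79 + 24.97 ms.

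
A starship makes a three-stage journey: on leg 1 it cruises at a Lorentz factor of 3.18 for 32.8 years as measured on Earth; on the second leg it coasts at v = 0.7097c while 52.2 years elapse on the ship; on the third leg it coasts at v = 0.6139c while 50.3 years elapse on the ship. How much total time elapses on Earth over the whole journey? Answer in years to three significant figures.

Δt = 171 years

Leg 1: 32.8 years is already measured on Earth.
Leg 2: γ = 1/√(1 − 0.7097²) = 1/√0.4963 = 1.419; Δt_2 = 1.419 × 52.2 = 74.09 years.
Leg 3: γ = 1/√(1 − 0.6139²) = 1/√0.6231 = 1.267; Δt_3 = 1.267 × 50.3 = 63.72 years.
Total: 32.80 + 74.09 + 63.72 years.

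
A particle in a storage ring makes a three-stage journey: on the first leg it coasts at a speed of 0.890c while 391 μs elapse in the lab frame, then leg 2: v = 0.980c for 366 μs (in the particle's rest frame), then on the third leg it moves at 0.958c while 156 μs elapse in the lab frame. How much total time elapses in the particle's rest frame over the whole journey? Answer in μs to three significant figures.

Leg 1: γ = 1/√(1 − 0.890²) = 1/√0.2079 = 2.193; τ_1 = 391/2.193 = 178.3 μs.
Leg 2: 366 μs is already measured in the particle's rest frame.
Leg 3: γ = 1/√(1 − 0.958²) = 1/√0.08224 = 3.487; τ_3 = 156/3.487 = 44.74 μs.
Total: 178.3 + 366.0 + 44.74 μs.

τ = 589 μs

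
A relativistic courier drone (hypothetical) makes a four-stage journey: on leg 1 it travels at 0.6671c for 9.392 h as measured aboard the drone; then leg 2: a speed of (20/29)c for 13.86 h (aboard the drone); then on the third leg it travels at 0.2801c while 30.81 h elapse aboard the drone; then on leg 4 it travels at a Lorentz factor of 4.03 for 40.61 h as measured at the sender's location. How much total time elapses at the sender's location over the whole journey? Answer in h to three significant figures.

Δt = 104 h

Leg 1: γ = 1/√(1 − 0.6671²) = 1/√0.5550 = 1.342; Δt_1 = 1.342 × 9.392 = 12.61 h.
Leg 2: γ = 1/√(1 − (20/29)²) = 29/21 ≈ 1.381; Δt_2 = 1.381 × 13.86 = 19.14 h.
Leg 3: γ = 1/√(1 − 0.2801²) = 1/√0.9215 = 1.042; Δt_3 = 1.042 × 30.81 = 32.09 h.
Leg 4: 40.61 h is already measured at the sender's location.
Total: 12.61 + 19.14 + 32.09 + 40.61 h.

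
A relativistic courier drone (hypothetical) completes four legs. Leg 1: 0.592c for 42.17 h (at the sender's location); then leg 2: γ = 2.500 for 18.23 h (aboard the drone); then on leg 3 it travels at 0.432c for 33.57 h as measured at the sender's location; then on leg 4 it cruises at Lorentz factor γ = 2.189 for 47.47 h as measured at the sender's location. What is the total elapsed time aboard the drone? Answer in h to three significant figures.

τ = 104 h

Leg 1: γ = 1/√(1 − 0.592²) = 1/√0.6495 = 1.241; τ_1 = 42.17/1.241 = 33.99 h.
Leg 2: 18.23 h is already measured aboard the drone.
Leg 3: γ = 1/√(1 − 0.432²) = 1/√0.8134 = 1.109; τ_3 = 33.57/1.109 = 30.28 h.
Leg 4: γ = 2.189; τ_4 = 47.47/2.189 = 21.69 h.
Total: 33.99 + 18.23 + 30.28 + 21.69 h.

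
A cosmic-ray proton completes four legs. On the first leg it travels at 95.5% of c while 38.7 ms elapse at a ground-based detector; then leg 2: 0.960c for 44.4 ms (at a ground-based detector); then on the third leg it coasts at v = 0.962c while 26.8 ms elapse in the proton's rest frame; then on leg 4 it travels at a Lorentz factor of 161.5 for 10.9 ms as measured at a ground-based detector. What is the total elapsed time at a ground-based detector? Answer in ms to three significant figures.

Leg 1: 38.7 ms is already measured at a ground-based detector.
Leg 2: 44.4 ms is already measured at a ground-based detector.
Leg 3: γ = 1/√(1 − 0.962²) = 1/√0.07456 = 3.662; Δt_3 = 3.662 × 26.8 = 98.15 ms.
Leg 4: 10.9 ms is already measured at a ground-based detector.
Total: 38.70 + 44.40 + 98.15 + 10.90 ms.

Δt = 192 ms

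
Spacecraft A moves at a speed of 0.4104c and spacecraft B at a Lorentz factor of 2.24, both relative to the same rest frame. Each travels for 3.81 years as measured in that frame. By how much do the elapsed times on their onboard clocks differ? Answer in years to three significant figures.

|τ_A − τ_B| = 1.77 years

A: γ = 1/√(1 − 0.4104²) = 1/√0.8316 = 1.097; τ_A = 3.81/1.097 = 3.474 years.
B: γ = 2.24; τ_B = 3.81/2.240 = 1.701 years.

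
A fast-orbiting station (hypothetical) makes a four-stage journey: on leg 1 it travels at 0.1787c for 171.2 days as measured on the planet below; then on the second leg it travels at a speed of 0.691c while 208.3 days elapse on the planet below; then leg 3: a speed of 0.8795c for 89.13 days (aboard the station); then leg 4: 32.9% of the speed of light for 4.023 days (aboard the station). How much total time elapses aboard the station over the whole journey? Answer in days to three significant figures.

Leg 1: γ = 1/√(1 − 0.1787²) = 1/√0.9681 = 1.016; τ_1 = 171.2/1.016 = 168.4 days.
Leg 2: γ = 1/√(1 − 0.691²) = 1/√0.5225 = 1.383; τ_2 = 208.3/1.383 = 150.6 days.
Leg 3: 89.13 days is already measured aboard the station.
Leg 4: 4.023 days is already measured aboard the station.
Total: 168.4 + 150.6 + 89.13 + 4.023 days.

τ = 412 days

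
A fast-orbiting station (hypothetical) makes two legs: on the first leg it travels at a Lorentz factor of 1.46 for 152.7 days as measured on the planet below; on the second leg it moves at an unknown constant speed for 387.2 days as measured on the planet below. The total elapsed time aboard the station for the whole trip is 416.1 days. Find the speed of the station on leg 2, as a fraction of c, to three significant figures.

β = 0.594

Leg 1: γ = 1.46; τ_1 = 152.7/1.460 = 104.6 days.
Leg 2: speed unknown; τ_2 = 387.2/γ_2.
Total proper time: 104.6 + τ_2 = 416.1, so τ_2 = 416.1 − 104.6 = 311.5 days.
γ_2 = 387.2/311.5 = 1.243; β = √(1 − 1/γ²) = √0.3527.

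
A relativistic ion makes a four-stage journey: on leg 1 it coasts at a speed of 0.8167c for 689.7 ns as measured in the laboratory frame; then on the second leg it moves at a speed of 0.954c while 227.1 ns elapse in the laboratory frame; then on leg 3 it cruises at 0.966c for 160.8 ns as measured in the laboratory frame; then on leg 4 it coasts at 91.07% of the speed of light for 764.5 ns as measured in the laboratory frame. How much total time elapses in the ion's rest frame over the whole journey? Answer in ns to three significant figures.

Leg 1: γ = 1/√(1 − 0.8167²) = 1/√0.3330 = 1.733; τ_1 = 689.7/1.733 = 398.0 ns.
Leg 2: γ = 1/√(1 − 0.954²) = 1/√0.08988 = 3.335; τ_2 = 227.1/3.335 = 68.09 ns.
Leg 3: γ = 1/√(1 − 0.966²) = 1/√0.06684 = 3.868; τ_3 = 160.8/3.868 = 41.57 ns.
Leg 4: β = 0.9107; γ = 1/√(1 − 0.9107²) = 1/√0.1706 = 2.421; τ_4 = 764.5/2.421 = 315.8 ns.
Total: 398.0 + 68.09 + 41.57 + 315.8 ns.

τ = 823 ns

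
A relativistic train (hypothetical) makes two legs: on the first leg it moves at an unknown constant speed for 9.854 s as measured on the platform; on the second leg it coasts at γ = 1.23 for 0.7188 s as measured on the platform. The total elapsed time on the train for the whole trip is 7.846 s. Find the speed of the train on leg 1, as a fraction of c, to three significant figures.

Leg 1: speed unknown; τ_1 = 9.854/γ_1.
Leg 2: γ = 1.23; τ_2 = 0.7188/1.230 = 0.5844 s.
Total proper time: τ_1 + 0.5844 = 7.846, so τ_1 = 7.846 − 0.5844 = 7.262 s.
γ_1 = 9.854/7.262 = 1.357; β = √(1 − 1/γ²) = √0.4569.

β = 0.676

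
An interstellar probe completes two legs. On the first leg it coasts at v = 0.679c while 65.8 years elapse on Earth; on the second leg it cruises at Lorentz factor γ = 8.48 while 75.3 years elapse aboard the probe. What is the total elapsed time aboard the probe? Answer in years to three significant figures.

Leg 1: γ = 1/√(1 − 0.679²) = 1/√0.5390 = 1.362; τ_1 = 65.8/1.362 = 48.31 years.
Leg 2: 75.3 years is already measured aboard the probe.
Total: 48.31 + 75.30 years.

τ = 124 years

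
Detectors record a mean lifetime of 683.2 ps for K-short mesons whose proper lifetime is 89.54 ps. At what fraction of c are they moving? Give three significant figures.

γ = Δt/τ₀ = 683.2/89.54 = 7.630
β = √(1 − 1/γ²) = √(1 − 0.01718) = √0.9828

β = 0.991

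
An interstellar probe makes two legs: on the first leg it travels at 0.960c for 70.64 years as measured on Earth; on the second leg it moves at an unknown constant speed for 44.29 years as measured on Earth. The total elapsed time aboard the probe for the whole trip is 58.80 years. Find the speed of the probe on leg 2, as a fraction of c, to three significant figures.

β = 0.473

Leg 1: γ = 1/√(1 − 0.960²) = 25/7 ≈ 3.571; τ_1 = 70.64/3.571 = 19.78 years.
Leg 2: speed unknown; τ_2 = 44.29/γ_2.
Total proper time: 19.78 + τ_2 = 58.80, so τ_2 = 58.80 − 19.78 = 39.02 years.
γ_2 = 44.29/39.02 = 1.135; β = √(1 − 1/γ²) = √0.2238.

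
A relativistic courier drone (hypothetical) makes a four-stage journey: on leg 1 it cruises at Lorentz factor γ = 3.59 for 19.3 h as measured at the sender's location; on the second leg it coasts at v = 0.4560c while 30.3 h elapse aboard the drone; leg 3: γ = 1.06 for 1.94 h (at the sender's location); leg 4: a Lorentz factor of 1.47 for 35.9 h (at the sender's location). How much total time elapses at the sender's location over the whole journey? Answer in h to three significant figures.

Leg 1: 19.3 h is already measured at the sender's location.
Leg 2: γ = 1/√(1 − 0.4560²) = 1/√0.7921 = 1.124; Δt_2 = 1.124 × 30.3 = 34.05 h.
Leg 3: 1.94 h is already measured at the sender's location.
Leg 4: 35.9 h is already measured at the sender's location.
Total: 19.30 + 34.05 + 1.940 + 35.90 h.

Δt = 91.2 h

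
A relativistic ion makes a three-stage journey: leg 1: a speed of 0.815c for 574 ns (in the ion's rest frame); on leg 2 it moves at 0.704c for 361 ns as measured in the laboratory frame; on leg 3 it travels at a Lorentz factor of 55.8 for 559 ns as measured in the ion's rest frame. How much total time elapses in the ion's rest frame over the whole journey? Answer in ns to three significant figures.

τ = 1390 ns

Leg 1: 574 ns is already measured in the ion's rest frame.
Leg 2: γ = 1/√(1 − 0.704²) = 1/√0.5044 = 1.408; τ_2 = 361/1.408 = 256.4 ns.
Leg 3: 559 ns is already measured in the ion's rest frame.
Total: 574.0 + 256.4 + 559.0 ns.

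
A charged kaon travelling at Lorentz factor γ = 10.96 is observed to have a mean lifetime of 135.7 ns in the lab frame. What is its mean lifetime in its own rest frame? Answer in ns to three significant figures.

τ₀ = 12.4 ns

γ = 10.96
The lab-frame lifetime is the dilated interval; the proper lifetime is τ₀ = Δt/γ = 135.7/10.96 ns.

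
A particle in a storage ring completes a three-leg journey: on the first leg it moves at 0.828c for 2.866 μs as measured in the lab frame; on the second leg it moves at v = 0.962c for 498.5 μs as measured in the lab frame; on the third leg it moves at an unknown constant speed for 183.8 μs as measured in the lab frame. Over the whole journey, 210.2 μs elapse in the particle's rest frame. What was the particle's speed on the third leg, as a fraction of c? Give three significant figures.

β = 0.919

Leg 1: γ = 1/√(1 − 0.828²) = 1/√0.3144 = 1.783; τ_1 = 2.866/1.783 = 1.607 μs.
Leg 2: γ = 1/√(1 − 0.962²) = 1/√0.07456 = 3.662; τ_2 = 498.5/3.662 = 136.1 μs.
Leg 3: speed unknown; τ_3 = 183.8/γ_3.
Total proper time: 1.607 + 136.1 + τ_3 = 210.2, so τ_3 = 210.2 − 137.7 = 72.48 μs.
γ_3 = 183.8/72.48 = 2.536; β = √(1 − 1/γ²) = √0.8445.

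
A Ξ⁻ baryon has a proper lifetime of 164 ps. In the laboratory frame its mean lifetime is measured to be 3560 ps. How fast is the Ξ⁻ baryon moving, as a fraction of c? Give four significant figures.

γ = Δt/τ₀ = 3560/164 = 21.71
β = √(1 − 1/γ²) = √(1 − 0.002122) = √0.9979

β = 0.9989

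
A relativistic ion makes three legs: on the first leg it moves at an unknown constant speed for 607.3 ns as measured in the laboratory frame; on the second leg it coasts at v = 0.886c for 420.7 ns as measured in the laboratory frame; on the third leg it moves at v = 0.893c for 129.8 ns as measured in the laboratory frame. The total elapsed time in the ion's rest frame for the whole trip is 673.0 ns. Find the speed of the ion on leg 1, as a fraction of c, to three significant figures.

β = 0.723

Leg 1: speed unknown; τ_1 = 607.3/γ_1.
Leg 2: γ = 1/√(1 − 0.886²) = 1/√0.2150 = 2.157; τ_2 = 420.7/2.157 = 195.1 ns.
Leg 3: γ = 1/√(1 − 0.893²) = 1/√0.2026 = 2.222; τ_3 = 129.8/2.222 = 58.42 ns.
Total proper time: τ_1 + 195.1 + 58.42 = 673.0, so τ_1 = 673.0 − 253.5 = 419.5 ns.
γ_1 = 607.3/419.5 = 1.448; β = √(1 − 1/γ²) = √0.5228.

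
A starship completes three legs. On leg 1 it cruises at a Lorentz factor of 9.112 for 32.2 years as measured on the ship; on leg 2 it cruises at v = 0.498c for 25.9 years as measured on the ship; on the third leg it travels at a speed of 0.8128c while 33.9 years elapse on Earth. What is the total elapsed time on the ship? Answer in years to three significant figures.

τ = 77.8 years

Leg 1: 32.2 years is already measured on the ship.
Leg 2: 25.9 years is already measured on the ship.
Leg 3: γ = 1/√(1 − 0.8128²) = 1/√0.3394 = 1.717; τ_3 = 33.9/1.717 = 19.75 years.
Total: 32.20 + 25.90 + 19.75 years.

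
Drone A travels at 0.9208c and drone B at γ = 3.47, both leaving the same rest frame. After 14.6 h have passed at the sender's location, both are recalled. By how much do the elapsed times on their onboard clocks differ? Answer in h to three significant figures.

|τ_A − τ_B| = 1.49 h

A: γ = 1/√(1 − 0.9208²) = 1/√0.1521 = 2.564; τ_A = 14.6/2.564 = 5.695 h.
B: γ = 3.47; τ_B = 14.6/3.470 = 4.207 h.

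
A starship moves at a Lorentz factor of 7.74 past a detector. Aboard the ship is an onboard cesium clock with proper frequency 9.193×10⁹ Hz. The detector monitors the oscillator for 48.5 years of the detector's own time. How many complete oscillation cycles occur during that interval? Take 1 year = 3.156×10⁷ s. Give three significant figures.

N = 1.82×10¹⁸

γ = 7.74
During 48.5 years of lab time, the oscillator's proper time advances by τ = Δt/γ = 48.5/7.740 = 6.266 years = 1.978×10⁸ s.
N = f × τ = 9.193×10⁹ × 1.978×10⁸ = 1.818×10¹⁸.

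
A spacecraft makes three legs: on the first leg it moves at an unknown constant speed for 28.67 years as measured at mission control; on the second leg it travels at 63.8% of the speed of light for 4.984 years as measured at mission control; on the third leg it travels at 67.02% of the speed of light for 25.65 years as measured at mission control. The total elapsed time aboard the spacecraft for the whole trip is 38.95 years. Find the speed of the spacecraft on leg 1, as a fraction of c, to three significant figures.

β = 0.828

Leg 1: speed unknown; τ_1 = 28.67/γ_1.
Leg 2: β = 0.638; γ = 1/√(1 − 0.638²) = 1/√0.5930 = 1.299; τ_2 = 4.984/1.299 = 3.838 years.
Leg 3: β = 0.6702; γ = 1/√(1 − 0.6702²) = 1/√0.5508 = 1.347; τ_3 = 25.65/1.347 = 19.04 years.
Total proper time: τ_1 + 3.838 + 19.04 = 38.95, so τ_1 = 38.95 − 22.87 = 16.08 years.
γ_1 = 28.67/16.08 = 1.783; β = √(1 − 1/γ²) = √0.6856.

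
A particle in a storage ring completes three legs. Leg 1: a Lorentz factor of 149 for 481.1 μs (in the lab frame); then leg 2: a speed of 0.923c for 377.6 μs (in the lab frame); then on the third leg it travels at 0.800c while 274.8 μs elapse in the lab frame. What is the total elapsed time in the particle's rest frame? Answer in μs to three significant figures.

τ = 313 μs

Leg 1: γ = 149; τ_1 = 481.1/149.0 = 3.229 μs.
Leg 2: γ = 1/√(1 − 0.923²) = 1/√0.1481 = 2.599; τ_2 = 377.6/2.599 = 145.3 μs.
Leg 3: γ = 1/√(1 − 0.800²) = 5/3 ≈ 1.667; τ_3 = 274.8/1.667 = 164.9 μs.
Total: 3.229 + 145.3 + 164.9 μs.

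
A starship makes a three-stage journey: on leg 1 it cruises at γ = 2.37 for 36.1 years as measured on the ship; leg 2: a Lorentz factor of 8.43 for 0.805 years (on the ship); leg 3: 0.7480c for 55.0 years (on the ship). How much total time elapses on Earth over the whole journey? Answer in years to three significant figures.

Δt = 175 years

Leg 1: γ = 2.37; Δt_1 = 2.370 × 36.1 = 85.56 years.
Leg 2: γ = 8.43; Δt_2 = 8.430 × 0.805 = 6.786 years.
Leg 3: γ = 1/√(1 − 0.7480²) = 1/√0.4405 = 1.507; Δt_3 = 1.507 × 55.0 = 82.87 years.
Total: 85.56 + 6.786 + 82.87 years.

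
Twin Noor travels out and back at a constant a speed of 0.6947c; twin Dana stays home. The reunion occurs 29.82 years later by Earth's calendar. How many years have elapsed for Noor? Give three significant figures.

γ = 1/√(1 − 0.6947²) = 1/√0.5174 = 1.390
Noor's clock measures proper time along the trip: τ = Δt/γ = 29.82/1.390 years.

τ = 21.4 years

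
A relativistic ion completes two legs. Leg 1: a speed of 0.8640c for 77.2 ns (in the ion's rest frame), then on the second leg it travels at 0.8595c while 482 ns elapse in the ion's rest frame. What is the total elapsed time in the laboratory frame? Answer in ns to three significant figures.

Δt = 1100 ns

Leg 1: γ = 1/√(1 − 0.8640²) = 1/√0.2535 = 1.986; Δt_1 = 1.986 × 77.2 = 153.3 ns.
Leg 2: γ = 1/√(1 − 0.8595²) = 1/√0.2613 = 1.956; Δt_2 = 1.956 × 482 = 943.0 ns.
Total: 153.3 + 943.0 ns.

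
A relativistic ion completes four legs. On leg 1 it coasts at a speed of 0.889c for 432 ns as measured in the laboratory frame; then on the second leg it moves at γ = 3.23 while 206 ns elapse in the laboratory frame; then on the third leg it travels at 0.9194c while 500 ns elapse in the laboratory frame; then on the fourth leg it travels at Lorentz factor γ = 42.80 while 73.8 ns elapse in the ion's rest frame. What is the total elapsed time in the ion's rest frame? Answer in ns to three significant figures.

τ = 532 ns

Leg 1: γ = 1/√(1 − 0.889²) = 1/√0.2097 = 2.184; τ_1 = 432/2.184 = 197.8 ns.
Leg 2: γ = 3.23; τ_2 = 206/3.230 = 63.78 ns.
Leg 3: γ = 1/√(1 − 0.9194²) = 1/√0.1547 = 2.542; τ_3 = 500/2.542 = 196.7 ns.
Leg 4: 73.8 ns is already measured in the ion's rest frame.
Total: 197.8 + 63.78 + 196.7 + 73.80 ns.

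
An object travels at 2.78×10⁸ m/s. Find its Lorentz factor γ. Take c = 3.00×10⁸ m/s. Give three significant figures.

β = 2.78×10⁸/3.00×10⁸ = 0.9267; γ = 1/√(1 − 0.9267²) = 2.660

γ = 2.66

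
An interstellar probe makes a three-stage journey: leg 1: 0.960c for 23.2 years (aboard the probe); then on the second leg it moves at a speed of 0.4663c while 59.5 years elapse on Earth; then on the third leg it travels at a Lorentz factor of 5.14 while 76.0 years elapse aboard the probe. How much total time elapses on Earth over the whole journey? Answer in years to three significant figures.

Δt = 533 years

Leg 1: γ = 1/√(1 − 0.960²) = 25/7 ≈ 3.571; Δt_1 = 3.571 × 23.2 = 82.86 years.
Leg 2: 59.5 years is already measured on Earth.
Leg 3: γ = 5.14; Δt_3 = 5.140 × 76.0 = 390.6 years.
Total: 82.86 + 59.50 + 390.6 years.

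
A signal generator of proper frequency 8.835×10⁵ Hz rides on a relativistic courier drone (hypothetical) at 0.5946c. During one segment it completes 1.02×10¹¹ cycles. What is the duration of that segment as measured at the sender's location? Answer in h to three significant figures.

Δt = 39.9 h

γ = 1/√(1 − 0.5946²) = 1/√0.6465 = 1.244
Proper time for N cycles: τ = N/f = 1.02×10¹¹/(8.835×10⁵) = 1.154×10⁵ s = 32.07 h.
Lab-frame duration Δt = γτ = 1.244 × 32.07 = 39.89 h.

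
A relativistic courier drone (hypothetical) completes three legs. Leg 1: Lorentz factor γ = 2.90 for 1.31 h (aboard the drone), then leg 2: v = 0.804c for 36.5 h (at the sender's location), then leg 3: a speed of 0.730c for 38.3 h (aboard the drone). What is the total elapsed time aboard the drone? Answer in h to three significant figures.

τ = 61.3 h

Leg 1: 1.31 h is already measured aboard the drone.
Leg 2: γ = 1/√(1 − 0.804²) = 1/√0.3536 = 1.682; τ_2 = 36.5/1.682 = 21.70 h.
Leg 3: 38.3 h is already measured aboard the drone.
Total: 1.310 + 21.70 + 38.30 h.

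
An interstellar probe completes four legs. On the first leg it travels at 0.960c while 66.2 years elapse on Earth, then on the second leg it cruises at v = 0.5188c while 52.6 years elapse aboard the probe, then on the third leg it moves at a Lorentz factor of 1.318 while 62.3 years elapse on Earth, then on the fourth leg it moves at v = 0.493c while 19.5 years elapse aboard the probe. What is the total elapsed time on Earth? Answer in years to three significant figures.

Leg 1: 66.2 years is already measured on Earth.
Leg 2: γ = 1/√(1 − 0.5188²) = 1/√0.7308 = 1.170; Δt_2 = 1.170 × 52.6 = 61.53 years.
Leg 3: 62.3 years is already measured on Earth.
Leg 4: γ = 1/√(1 − 0.493²) = 1/√0.7570 = 1.149; Δt_4 = 1.149 × 19.5 = 22.41 years.
Total: 66.20 + 61.53 + 62.30 + 22.41 years.

Δt = 212 years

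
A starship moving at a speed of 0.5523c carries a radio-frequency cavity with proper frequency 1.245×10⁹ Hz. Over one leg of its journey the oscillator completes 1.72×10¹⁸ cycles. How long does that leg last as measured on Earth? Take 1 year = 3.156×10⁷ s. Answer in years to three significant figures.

Δt = 52.5 years

γ = 1/√(1 − 0.5523²) = 1/√0.6950 = 1.200
Proper time for N cycles: τ = N/f = 1.72×10¹⁸/(1.245×10⁹) = 1.382×10⁹ s = 43.77 years.
Lab-frame duration Δt = γτ = 1.200 × 43.77 = 52.51 years.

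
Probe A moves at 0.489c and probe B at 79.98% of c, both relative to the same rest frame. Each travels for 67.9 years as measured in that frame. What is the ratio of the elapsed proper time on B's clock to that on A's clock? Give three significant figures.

A: γ = 1/√(1 − 0.489²) = 1/√0.7609 = 1.146. B: β = 0.7998; γ = 1/√(1 − 0.7998²) = 1/√0.3603 = 1.666.
τ_A/τ_B = γ_B/γ_A = 1.666/1.146 = 1.453, so τ_B/τ_A = 0.6882.

τ_B/τ_A = 0.688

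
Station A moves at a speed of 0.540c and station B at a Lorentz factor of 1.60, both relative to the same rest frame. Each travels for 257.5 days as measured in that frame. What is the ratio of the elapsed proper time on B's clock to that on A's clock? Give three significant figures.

A: γ = 1/√(1 − 0.540²) = 1/√0.7084 = 1.188. B: γ = 1.60.
τ_A/τ_B = γ_B/γ_A = 1.600/1.188 = 1.347, so τ_B/τ_A = 0.7426.

τ_B/τ_A = 0.743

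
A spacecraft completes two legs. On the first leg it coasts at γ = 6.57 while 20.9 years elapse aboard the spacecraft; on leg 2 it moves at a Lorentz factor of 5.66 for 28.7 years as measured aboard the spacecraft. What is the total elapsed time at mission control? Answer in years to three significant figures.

Leg 1: γ = 6.57; Δt_1 = 6.570 × 20.9 = 137.3 years.
Leg 2: γ = 5.66; Δt_2 = 5.660 × 28.7 = 162.4 years.
Total: 137.3 + 162.4 years.

Δt = 300 years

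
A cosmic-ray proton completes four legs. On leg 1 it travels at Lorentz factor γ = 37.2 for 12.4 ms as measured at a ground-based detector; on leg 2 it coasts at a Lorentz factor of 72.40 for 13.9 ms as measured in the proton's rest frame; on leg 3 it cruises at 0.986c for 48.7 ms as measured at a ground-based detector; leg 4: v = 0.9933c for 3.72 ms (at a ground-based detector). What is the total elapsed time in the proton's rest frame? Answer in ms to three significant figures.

Leg 1: γ = 37.2; τ_1 = 12.4/37.20 = 0.3333 ms.
Leg 2: 13.9 ms is already measured in the proton's rest frame.
Leg 3: γ = 1/√(1 − 0.986²) = 1/√0.02780 = 5.997; τ_3 = 48.7/5.997 = 8.120 ms.
Leg 4: γ = 1/√(1 − 0.9933²) = 1/√0.01336 = 8.653; τ_4 = 3.72/8.653 = 0.4299 ms.
Total: 0.3333 + 13.90 + 8.120 + 0.4299 ms.

τ = 22.8 ms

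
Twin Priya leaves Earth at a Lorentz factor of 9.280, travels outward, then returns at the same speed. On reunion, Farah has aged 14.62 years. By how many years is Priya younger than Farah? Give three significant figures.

γ = 9.280
Priya's elapsed proper time: τ = 14.62/9.280 = 1.575 years.
Age gap = Δt − τ = 14.62 − 1.575 years.

Δt − τ = 13.0 years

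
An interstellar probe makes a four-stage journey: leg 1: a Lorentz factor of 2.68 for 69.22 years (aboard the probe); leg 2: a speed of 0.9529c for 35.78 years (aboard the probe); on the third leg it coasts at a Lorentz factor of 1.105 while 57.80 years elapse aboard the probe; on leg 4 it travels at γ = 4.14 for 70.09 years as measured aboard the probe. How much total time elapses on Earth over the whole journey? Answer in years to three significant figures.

Δt = 658 years

Leg 1: γ = 2.68; Δt_1 = 2.680 × 69.22 = 185.5 years.
Leg 2: γ = 1/√(1 − 0.9529²) = 1/√0.09198 = 3.297; Δt_2 = 3.297 × 35.78 = 118.0 years.
Leg 3: γ = 1.105; Δt_3 = 1.105 × 57.80 = 63.87 years.
Leg 4: γ = 4.14; Δt_4 = 4.140 × 70.09 = 290.2 years.
Total: 185.5 + 118.0 + 63.87 + 290.2 years.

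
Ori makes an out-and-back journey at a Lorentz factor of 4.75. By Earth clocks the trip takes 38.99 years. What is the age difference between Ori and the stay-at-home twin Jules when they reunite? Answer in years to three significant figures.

γ = 4.75
Ori's elapsed proper time: τ = 38.99/4.750 = 8.208 years.
Age gap = Δt − τ = 38.99 − 8.208 years.

Δt − τ = 30.8 years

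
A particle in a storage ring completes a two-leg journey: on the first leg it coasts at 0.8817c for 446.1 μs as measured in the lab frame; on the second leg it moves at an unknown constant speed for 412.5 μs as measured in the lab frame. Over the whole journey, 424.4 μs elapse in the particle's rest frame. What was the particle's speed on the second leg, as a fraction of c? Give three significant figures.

β = 0.855

Leg 1: γ = 1/√(1 − 0.8817²) = 1/√0.2226 = 2.119; τ_1 = 446.1/2.119 = 210.5 μs.
Leg 2: speed unknown; τ_2 = 412.5/γ_2.
Total proper time: 210.5 + τ_2 = 424.4, so τ_2 = 424.4 − 210.5 = 213.9 μs.
γ_2 = 412.5/213.9 = 1.928; β = √(1 − 1/γ²) = √0.7310.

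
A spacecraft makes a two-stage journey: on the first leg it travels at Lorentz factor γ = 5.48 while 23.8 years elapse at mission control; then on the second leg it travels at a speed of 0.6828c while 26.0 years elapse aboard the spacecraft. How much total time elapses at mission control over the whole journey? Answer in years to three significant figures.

Leg 1: 23.8 years is already measured at mission control.
Leg 2: γ = 1/√(1 − 0.6828²) = 1/√0.5338 = 1.369; Δt_2 = 1.369 × 26.0 = 35.59 years.
Total: 23.80 + 35.59 years.

Δt = 59.4 years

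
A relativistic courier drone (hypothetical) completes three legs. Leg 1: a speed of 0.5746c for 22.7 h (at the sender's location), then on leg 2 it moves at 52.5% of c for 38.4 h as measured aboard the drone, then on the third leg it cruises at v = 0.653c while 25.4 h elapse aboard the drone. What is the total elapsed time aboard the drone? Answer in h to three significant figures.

τ = 82.4 h

Leg 1: γ = 1/√(1 − 0.5746²) = 1/√0.6698 = 1.222; τ_1 = 22.7/1.222 = 18.58 h.
Leg 2: 38.4 h is already measured aboard the drone.
Leg 3: 25.4 h is already measured aboard the drone.
Total: 18.58 + 38.40 + 25.40 h.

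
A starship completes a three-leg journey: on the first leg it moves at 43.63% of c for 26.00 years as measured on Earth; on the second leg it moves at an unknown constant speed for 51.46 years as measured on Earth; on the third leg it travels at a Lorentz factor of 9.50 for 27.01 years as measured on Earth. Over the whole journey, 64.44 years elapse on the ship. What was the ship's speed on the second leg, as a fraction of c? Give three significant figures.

β = 0.670

Leg 1: β = 0.4363; γ = 1/√(1 − 0.4363²) = 1/√0.8096 = 1.111; τ_1 = 26.00/1.111 = 23.39 years.
Leg 2: speed unknown; τ_2 = 51.46/γ_2.
Leg 3: γ = 9.50; τ_3 = 27.01/9.500 = 2.843 years.
Total proper time: 23.39 + τ_2 + 2.843 = 64.44, so τ_2 = 64.44 − 26.24 = 38.20 years.
γ_2 = 51.46/38.20 = 1.347; β = √(1 − 1/γ²) = √0.4489.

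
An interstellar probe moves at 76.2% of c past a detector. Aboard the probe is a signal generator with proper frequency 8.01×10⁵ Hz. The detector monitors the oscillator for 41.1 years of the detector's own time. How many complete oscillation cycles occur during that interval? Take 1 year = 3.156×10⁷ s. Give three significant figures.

N = 6.73×10¹⁴

β = 0.762; γ = 1/√(1 − 0.762²) = 1/√0.4194 = 1.544
During 41.1 years of lab time, the oscillator's proper time advances by τ = Δt/γ = 41.1/1.544 = 26.62 years = 8.400×10⁸ s.
N = f × τ = 8.01×10⁵ × 8.400×10⁸ = 6.728×10¹⁴.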